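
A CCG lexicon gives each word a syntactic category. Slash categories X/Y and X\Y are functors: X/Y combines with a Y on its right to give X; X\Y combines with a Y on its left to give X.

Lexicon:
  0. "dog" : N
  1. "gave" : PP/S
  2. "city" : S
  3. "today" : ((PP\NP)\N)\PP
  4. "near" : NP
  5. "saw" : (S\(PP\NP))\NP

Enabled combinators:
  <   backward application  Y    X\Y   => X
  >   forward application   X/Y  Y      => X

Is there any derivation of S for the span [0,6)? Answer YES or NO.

YES

[0,6] S   <
  [0,4] PP\NP   <
    [0,1] "dog" : N
    [1,4] (PP\NP)\N   <
      [1,3] PP   >
        [1,2] "gave" : PP/S
        [2,3] "city" : S
      [3,4] "today" : ((PP\NP)\N)\PP
  [4,6] S\(PP\NP)   <
    [4,5] "near" : NP
    [5,6] "saw" : (S\(PP\NP))\NP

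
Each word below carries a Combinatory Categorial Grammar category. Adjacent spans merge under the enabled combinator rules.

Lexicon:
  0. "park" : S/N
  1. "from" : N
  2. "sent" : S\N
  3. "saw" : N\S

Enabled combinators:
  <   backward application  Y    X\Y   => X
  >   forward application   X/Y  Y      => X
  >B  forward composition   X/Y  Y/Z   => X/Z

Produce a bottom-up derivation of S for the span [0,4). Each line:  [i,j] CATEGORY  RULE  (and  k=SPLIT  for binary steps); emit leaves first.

[0,4] S   >
  [0,1] "park" : S/N
  [1,4] N   <
    [1,3] S   <
      [1,2] "from" : N
      [2,3] "sent" : S\N
    [3,4] "saw" : N\S

[0,1] S/N  lex  "park"
[1,2] N  lex  "from"
[2,3] S\N  lex  "sent"
[1,3] S  <  k=2
[3,4] N\S  lex  "saw"
[1,4] N  <  k=3
[0,4] S  >  k=1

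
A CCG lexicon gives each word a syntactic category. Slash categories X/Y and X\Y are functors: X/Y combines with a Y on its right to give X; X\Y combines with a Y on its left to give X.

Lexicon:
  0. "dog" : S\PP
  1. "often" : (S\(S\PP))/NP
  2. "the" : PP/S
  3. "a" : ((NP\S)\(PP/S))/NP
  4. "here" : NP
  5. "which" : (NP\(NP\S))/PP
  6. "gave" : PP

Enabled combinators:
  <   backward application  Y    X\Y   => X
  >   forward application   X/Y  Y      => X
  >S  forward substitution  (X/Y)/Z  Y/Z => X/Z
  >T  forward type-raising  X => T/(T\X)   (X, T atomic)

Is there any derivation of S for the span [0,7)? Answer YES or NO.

[0,7] S   <
  [0,1] "dog" : S\PP
  [1,7] S\(S\PP)   >
    [1,2] "often" : (S\(S\PP))/NP
    [2,7] NP   <
      [2,5] NP\S   <
        [2,3] "the" : PP/S
        [3,5] (NP\S)\(PP/S)   >
          [3,4] "a" : ((NP\S)\(PP/S))/NP
          [4,5] "here" : NP
      [5,7] NP\(NP\S)   >
        [5,6] "which" : (NP\(NP\S))/PP
        [6,7] "gave" : PP

YES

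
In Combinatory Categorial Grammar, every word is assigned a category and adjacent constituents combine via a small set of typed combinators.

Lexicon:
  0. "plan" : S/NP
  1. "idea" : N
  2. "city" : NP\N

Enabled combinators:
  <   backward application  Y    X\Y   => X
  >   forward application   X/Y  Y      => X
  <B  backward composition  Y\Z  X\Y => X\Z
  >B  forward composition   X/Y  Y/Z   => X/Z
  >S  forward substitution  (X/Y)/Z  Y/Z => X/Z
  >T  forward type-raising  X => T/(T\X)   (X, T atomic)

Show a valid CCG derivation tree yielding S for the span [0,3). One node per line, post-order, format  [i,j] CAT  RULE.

[0,1] S/NP  lex  "plan"
[1,2] N  lex  "idea"
[2,3] NP\N  lex  "city"
[1,3] NP  <  k=2
[0,3] S  >  k=1

[0,3] S   >
  [0,1] "plan" : S/NP
  [1,3] NP   <
    [1,2] "idea" : N
    [2,3] "city" : NP\N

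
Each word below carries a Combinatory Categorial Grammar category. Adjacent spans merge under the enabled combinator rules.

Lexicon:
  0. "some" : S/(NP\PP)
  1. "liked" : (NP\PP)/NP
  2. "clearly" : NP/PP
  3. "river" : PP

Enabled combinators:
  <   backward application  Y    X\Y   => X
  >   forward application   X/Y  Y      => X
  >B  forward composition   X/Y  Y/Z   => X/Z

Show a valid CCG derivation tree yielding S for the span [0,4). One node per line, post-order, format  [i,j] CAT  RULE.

[0,1] S/(NP\PP)  lex  "some"
[1,2] (NP\PP)/NP  lex  "liked"
[2,3] NP/PP  lex  "clearly"
[3,4] PP  lex  "river"
[2,4] NP  >  k=3
[1,4] NP\PP  >  k=2
[0,4] S  >  k=1

[0,4] S   >
  [0,1] "some" : S/(NP\PP)
  [1,4] NP\PP   >
    [1,2] "liked" : (NP\PP)/NP
    [2,4] NP   >
      [2,3] "clearly" : NP/PP
      [3,4] "river" : PP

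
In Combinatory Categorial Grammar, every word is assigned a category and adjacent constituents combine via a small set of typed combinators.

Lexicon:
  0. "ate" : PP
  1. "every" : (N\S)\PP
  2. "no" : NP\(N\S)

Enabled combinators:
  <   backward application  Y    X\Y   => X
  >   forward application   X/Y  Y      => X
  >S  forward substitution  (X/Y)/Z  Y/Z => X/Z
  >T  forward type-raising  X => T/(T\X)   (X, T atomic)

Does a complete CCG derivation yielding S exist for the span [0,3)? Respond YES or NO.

NO

PP (N\S)\PP NP\(N\S)
CKY chart[0,3] = {N/(N\NP), NP, NP/(NP\NP), PP/(PP\NP), S/(S\NP)}; S ∉ chart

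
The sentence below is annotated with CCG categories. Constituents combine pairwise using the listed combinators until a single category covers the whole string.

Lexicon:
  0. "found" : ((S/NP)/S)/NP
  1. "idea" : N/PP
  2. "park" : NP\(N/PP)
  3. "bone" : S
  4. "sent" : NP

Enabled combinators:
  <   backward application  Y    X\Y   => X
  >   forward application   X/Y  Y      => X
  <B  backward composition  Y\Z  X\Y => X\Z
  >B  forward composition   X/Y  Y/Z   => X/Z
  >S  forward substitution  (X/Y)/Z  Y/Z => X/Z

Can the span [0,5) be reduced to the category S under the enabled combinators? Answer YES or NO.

[0,5] S   >
  [0,4] S/NP   >
    [0,3] (S/NP)/S   >
      [0,1] "found" : ((S/NP)/S)/NP
      [1,3] NP   <
        [1,2] "idea" : N/PP
        [2,3] "park" : NP\(N/PP)
    [3,4] "bone" : S
  [4,5] "sent" : NP

YES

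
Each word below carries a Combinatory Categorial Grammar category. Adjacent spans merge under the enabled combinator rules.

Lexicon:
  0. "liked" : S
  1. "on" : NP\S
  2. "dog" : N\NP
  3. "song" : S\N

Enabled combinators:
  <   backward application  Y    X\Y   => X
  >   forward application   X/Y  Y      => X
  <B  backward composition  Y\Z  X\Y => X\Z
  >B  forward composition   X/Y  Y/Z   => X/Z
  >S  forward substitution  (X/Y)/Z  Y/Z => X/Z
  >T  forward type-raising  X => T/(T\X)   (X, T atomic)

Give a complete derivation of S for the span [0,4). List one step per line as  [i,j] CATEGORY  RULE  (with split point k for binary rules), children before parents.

[0,1] S  lex  "liked"
[1,2] NP\S  lex  "on"
[0,2] NP  <  k=1
[2,3] N\NP  lex  "dog"
[3,4] S\N  lex  "song"
[2,4] S\NP  <B  k=3
[0,4] S  <  k=2

[0,4] S   <
  [0,2] NP   <
    [0,1] "liked" : S
    [1,2] "on" : NP\S
  [2,4] S\NP   <B
    [2,3] "dog" : N\NP
    [3,4] "song" : S\N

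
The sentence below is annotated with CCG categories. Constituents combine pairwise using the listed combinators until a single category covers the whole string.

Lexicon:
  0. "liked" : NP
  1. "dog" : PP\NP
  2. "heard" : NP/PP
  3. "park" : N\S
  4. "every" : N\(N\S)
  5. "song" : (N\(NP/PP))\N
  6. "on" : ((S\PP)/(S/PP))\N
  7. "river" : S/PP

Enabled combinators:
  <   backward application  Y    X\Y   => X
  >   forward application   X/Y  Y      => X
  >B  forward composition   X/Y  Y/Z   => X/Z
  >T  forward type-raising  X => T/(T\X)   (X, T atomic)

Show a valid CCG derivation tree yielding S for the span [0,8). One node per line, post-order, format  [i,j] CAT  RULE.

[0,8] S   <
  [0,2] PP   >
    [0,1] PP/(PP\NP)   >T
      [0,1] "liked" : NP
    [1,2] "dog" : PP\NP
  [2,8] S\PP   >
    [2,7] (S\PP)/(S/PP)   <
      [2,6] N   <
        [2,3] "heard" : NP/PP
        [3,6] N\(NP/PP)   <
          [3,5] N   <
            [3,4] "park" : N\S
            [4,5] "every" : N\(N\S)
          [5,6] "song" : (N\(NP/PP))\N
      [6,7] "on" : ((S\PP)/(S/PP))\N
    [7,8] "river" : S/PP

[0,1] NP  lex  "liked"
[0,1] PP/(PP\NP)  >T
[1,2] PP\NP  lex  "dog"
[0,2] PP  >  k=1
[2,3] NP/PP  lex  "heard"
[3,4] N\S  lex  "park"
[4,5] N\(N\S)  lex  "every"
[3,5] N  <  k=4
[5,6] (N\(NP/PP))\N  lex  "song"
[3,6] N\(NP/PP)  <  k=5
[2,6] N  <  k=3
[6,7] ((S\PP)/(S/PP))\N  lex  "on"
[2,7] (S\PP)/(S/PP)  <  k=6
[7,8] S/PP  lex  "river"
[2,8] S\PP  >  k=7
[0,8] S  <  k=2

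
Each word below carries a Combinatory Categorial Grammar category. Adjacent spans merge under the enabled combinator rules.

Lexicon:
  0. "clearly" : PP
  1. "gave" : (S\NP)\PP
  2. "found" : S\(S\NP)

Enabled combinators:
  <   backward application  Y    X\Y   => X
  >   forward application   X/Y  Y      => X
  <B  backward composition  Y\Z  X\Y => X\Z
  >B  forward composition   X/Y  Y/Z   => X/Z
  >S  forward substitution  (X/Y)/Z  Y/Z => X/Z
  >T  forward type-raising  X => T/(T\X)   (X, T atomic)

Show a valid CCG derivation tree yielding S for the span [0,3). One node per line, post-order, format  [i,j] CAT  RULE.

[0,1] PP  lex  "clearly"
[1,2] (S\NP)\PP  lex  "gave"
[0,2] S\NP  <  k=1
[2,3] S\(S\NP)  lex  "found"
[0,3] S  <  k=2

[0,3] S   <
  [0,2] S\NP   <
    [0,1] "clearly" : PP
    [1,2] "gave" : (S\NP)\PP
  [2,3] "found" : S\(S\NP)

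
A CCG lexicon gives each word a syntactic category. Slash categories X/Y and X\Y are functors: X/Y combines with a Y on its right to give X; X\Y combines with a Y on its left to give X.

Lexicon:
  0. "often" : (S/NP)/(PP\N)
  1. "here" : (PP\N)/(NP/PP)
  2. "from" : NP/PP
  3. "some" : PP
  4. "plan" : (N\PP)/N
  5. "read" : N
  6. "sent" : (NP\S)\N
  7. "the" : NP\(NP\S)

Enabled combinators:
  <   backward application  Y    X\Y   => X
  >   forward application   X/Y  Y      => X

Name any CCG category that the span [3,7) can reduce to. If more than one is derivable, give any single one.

NP\S

[0,8] S   >
  [0,3] S/NP   >
    [0,1] "often" : (S/NP)/(PP\N)
    [1,3] PP\N   >
      [1,2] "here" : (PP\N)/(NP/PP)
      [2,3] "from" : NP/PP
  [3,8] NP   <
    [3,7] NP\S   <
      [3,6] N   <
        [3,4] "some" : PP
        [4,6] N\PP   >
          [4,5] "plan" : (N\PP)/N
          [5,6] "read" : N
      [6,7] "sent" : (NP\S)\N
    [7,8] "the" : NP\(NP\S)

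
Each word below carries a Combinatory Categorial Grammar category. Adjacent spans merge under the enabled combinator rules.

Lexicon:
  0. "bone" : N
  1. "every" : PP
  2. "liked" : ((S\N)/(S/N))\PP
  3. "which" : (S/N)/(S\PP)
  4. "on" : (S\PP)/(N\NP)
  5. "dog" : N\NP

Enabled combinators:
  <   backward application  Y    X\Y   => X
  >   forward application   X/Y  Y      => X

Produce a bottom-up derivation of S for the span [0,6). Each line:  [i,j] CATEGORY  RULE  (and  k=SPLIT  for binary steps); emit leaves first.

[0,6] S   <
  [0,1] "bone" : N
  [1,6] S\N   >
    [1,3] (S\N)/(S/N)   <
      [1,2] "every" : PP
      [2,3] "liked" : ((S\N)/(S/N))\PP
    [3,6] S/N   >
      [3,4] "which" : (S/N)/(S\PP)
      [4,6] S\PP   >
        [4,5] "on" : (S\PP)/(N\NP)
        [5,6] "dog" : N\NP

[0,1] N  lex  "bone"
[1,2] PP  lex  "every"
[2,3] ((S\N)/(S/N))\PP  lex  "liked"
[1,3] (S\N)/(S/N)  <  k=2
[3,4] (S/N)/(S\PP)  lex  "which"
[4,5] (S\PP)/(N\NP)  lex  "on"
[5,6] N\NP  lex  "dog"
[4,6] S\PP  >  k=5
[3,6] S/N  >  k=4
[1,6] S\N  >  k=3
[0,6] S  <  k=1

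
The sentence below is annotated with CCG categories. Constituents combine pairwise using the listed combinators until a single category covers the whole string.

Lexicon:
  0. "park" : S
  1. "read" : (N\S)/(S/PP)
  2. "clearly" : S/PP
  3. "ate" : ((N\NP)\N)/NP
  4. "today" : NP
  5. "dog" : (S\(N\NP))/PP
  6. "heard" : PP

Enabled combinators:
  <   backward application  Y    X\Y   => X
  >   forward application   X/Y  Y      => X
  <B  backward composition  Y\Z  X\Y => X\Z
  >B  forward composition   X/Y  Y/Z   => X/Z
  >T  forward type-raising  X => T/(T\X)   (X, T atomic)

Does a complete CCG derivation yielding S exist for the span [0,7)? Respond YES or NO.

[0,7] S   <
  [0,3] N   <
    [0,1] "park" : S
    [1,3] N\S   >
      [1,2] "read" : (N\S)/(S/PP)
      [2,3] "clearly" : S/PP
  [3,7] S\N   <B
    [3,5] (N\NP)\N   >
      [3,4] "ate" : ((N\NP)\N)/NP
      [4,5] "today" : NP
    [5,7] S\(N\NP)   >
      [5,6] "dog" : (S\(N\NP))/PP
      [6,7] "heard" : PP

YES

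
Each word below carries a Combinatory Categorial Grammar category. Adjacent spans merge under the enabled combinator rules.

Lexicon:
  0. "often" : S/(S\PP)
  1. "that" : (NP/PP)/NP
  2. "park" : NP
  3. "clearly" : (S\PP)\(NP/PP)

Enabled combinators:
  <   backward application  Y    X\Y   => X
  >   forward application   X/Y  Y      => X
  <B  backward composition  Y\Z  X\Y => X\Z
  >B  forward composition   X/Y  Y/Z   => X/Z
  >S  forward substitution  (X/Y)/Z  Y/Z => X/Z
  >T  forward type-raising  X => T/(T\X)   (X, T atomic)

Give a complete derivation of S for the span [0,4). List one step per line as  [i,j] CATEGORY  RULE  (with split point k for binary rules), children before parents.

[0,4] S   >
  [0,1] "often" : S/(S\PP)
  [1,4] S\PP   <
    [1,3] NP/PP   >
      [1,2] "that" : (NP/PP)/NP
      [2,3] "park" : NP
    [3,4] "clearly" : (S\PP)\(NP/PP)

[0,1] S/(S\PP)  lex  "often"
[1,2] (NP/PP)/NP  lex  "that"
[2,3] NP  lex  "park"
[1,3] NP/PP  >  k=2
[3,4] (S\PP)\(NP/PP)  lex  "clearly"
[1,4] S\PP  <  k=3
[0,4] S  >  k=1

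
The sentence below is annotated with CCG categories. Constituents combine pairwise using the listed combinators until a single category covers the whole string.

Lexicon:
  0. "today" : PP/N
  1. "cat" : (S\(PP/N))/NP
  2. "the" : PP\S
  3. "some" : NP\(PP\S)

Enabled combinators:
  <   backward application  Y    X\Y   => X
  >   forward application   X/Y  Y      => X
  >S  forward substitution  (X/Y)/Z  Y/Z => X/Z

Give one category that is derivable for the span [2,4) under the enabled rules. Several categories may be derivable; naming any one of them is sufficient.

NP

[0,4] S   <
  [0,1] "today" : PP/N
  [1,4] S\(PP/N)   >
    [1,2] "cat" : (S\(PP/N))/NP
    [2,4] NP   <
      [2,3] "the" : PP\S
      [3,4] "some" : NP\(PP\S)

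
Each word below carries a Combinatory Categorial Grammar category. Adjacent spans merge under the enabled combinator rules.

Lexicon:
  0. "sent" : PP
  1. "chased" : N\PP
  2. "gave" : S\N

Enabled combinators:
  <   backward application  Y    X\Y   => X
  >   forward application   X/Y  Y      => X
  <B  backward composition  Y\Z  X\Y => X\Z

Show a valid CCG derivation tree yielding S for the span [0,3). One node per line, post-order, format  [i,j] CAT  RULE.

[0,1] PP  lex  "sent"
[1,2] N\PP  lex  "chased"
[0,2] N  <  k=1
[2,3] S\N  lex  "gave"
[0,3] S  <  k=2

[0,3] S   <
  [0,2] N   <
    [0,1] "sent" : PP
    [1,2] "chased" : N\PP
  [2,3] "gave" : S\N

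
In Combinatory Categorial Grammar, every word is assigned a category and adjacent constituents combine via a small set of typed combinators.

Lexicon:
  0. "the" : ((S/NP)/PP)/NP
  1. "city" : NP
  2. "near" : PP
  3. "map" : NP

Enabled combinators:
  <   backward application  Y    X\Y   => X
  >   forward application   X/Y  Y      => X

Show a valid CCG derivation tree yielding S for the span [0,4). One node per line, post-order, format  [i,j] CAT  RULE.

[0,4] S   >
  [0,3] S/NP   >
    [0,2] (S/NP)/PP   >
      [0,1] "the" : ((S/NP)/PP)/NP
      [1,2] "city" : NP
    [2,3] "near" : PP
  [3,4] "map" : NP

[0,1] ((S/NP)/PP)/NP  lex  "the"
[1,2] NP  lex  "city"
[0,2] (S/NP)/PP  >  k=1
[2,3] PP  lex  "near"
[0,3] S/NP  >  k=2
[3,4] NP  lex  "map"
[0,4] S  >  k=3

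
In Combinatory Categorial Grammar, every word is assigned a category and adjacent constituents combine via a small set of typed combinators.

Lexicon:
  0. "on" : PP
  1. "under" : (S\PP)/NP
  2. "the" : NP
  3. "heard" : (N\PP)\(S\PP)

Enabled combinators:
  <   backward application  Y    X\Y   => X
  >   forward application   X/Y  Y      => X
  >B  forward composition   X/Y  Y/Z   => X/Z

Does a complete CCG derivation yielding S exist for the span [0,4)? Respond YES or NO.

PP (S\PP)/NP NP (N\PP)\(S\PP)
CKY chart[0,4] = {N}; S ∉ chart

NO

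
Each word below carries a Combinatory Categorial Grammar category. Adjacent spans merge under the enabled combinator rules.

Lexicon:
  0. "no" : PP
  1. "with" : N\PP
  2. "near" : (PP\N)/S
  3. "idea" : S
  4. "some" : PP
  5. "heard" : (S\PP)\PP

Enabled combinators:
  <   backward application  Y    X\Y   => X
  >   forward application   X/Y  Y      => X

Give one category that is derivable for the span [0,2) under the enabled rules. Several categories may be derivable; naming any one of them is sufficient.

N

[0,6] S   <
  [0,4] PP   <
    [0,2] N   <
      [0,1] "no" : PP
      [1,2] "with" : N\PP
    [2,4] PP\N   >
      [2,3] "near" : (PP\N)/S
      [3,4] "idea" : S
  [4,6] S\PP   <
    [4,5] "some" : PP
    [5,6] "heard" : (S\PP)\PP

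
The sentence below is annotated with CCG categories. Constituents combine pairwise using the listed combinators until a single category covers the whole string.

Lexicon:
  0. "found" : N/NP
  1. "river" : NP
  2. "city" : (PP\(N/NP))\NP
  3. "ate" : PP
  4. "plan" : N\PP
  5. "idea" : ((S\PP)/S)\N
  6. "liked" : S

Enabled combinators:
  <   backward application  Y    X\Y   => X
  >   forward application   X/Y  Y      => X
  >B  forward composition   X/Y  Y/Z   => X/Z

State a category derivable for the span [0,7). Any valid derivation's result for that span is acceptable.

S

[0,7] S   <
  [0,3] PP   <
    [0,1] "found" : N/NP
    [1,3] PP\(N/NP)   <
      [1,2] "river" : NP
      [2,3] "city" : (PP\(N/NP))\NP
  [3,7] S\PP   >
    [3,6] (S\PP)/S   <
      [3,5] N   <
        [3,4] "ate" : PP
        [4,5] "plan" : N\PP
      [5,6] "idea" : ((S\PP)/S)\N
    [6,7] "liked" : S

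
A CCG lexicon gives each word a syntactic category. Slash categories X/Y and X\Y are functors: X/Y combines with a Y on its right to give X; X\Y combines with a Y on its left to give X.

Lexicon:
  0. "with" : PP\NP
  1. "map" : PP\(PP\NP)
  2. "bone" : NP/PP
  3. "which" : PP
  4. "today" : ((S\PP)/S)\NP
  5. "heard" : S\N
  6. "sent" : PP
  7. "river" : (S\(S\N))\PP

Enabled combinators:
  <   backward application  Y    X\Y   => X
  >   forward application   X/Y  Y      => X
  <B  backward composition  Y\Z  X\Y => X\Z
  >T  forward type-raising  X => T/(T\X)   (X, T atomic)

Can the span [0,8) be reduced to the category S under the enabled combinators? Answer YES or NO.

[0,8] S   <
  [0,2] PP   <
    [0,1] "with" : PP\NP
    [1,2] "map" : PP\(PP\NP)
  [2,8] S\PP   >
    [2,5] (S\PP)/S   <
      [2,4] NP   >
        [2,3] "bone" : NP/PP
        [3,4] "which" : PP
      [4,5] "today" : ((S\PP)/S)\NP
    [5,8] S   <
      [5,6] "heard" : S\N
      [6,8] S\(S\N)   <
        [6,7] "sent" : PP
        [7,8] "river" : (S\(S\N))\PP

YES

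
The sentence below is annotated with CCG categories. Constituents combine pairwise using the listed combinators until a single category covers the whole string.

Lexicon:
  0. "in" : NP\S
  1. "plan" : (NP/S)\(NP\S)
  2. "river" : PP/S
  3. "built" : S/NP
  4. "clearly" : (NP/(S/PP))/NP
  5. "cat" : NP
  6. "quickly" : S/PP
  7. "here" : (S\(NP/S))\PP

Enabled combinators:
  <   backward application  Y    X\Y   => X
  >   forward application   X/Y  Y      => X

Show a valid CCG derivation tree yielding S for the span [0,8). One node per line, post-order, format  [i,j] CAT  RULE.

[0,1] NP\S  lex  "in"
[1,2] (NP/S)\(NP\S)  lex  "plan"
[0,2] NP/S  <  k=1
[2,3] PP/S  lex  "river"
[3,4] S/NP  lex  "built"
[4,5] (NP/(S/PP))/NP  lex  "clearly"
[5,6] NP  lex  "cat"
[4,6] NP/(S/PP)  >  k=5
[6,7] S/PP  lex  "quickly"
[4,7] NP  >  k=6
[3,7] S  >  k=4
[2,7] PP  >  k=3
[7,8] (S\(NP/S))\PP  lex  "here"
[2,8] S\(NP/S)  <  k=7
[0,8] S  <  k=2

[0,8] S   <
  [0,2] NP/S   <
    [0,1] "in" : NP\S
    [1,2] "plan" : (NP/S)\(NP\S)
  [2,8] S\(NP/S)   <
    [2,7] PP   >
      [2,3] "river" : PP/S
      [3,7] S   >
        [3,4] "built" : S/NP
        [4,7] NP   >
          [4,6] NP/(S/PP)   >
            [4,5] "clearly" : (NP/(S/PP))/NP
            [5,6] "cat" : NP
          [6,7] "quickly" : S/PP
    [7,8] "here" : (S\(NP/S))\PP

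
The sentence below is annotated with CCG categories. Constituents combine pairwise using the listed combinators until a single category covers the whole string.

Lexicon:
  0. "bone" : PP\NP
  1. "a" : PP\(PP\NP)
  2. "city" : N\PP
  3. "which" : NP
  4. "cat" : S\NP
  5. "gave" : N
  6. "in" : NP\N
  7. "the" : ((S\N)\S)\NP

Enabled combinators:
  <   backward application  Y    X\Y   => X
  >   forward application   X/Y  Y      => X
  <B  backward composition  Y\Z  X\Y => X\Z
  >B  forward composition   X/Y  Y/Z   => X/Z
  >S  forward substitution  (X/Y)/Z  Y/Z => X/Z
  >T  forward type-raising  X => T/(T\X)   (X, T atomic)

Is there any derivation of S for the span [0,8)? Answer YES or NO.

YES

[0,8] S   <
  [0,3] N   <
    [0,2] PP   <
      [0,1] "bone" : PP\NP
      [1,2] "a" : PP\(PP\NP)
    [2,3] "city" : N\PP
  [3,8] S\N   <
    [3,5] S   <
      [3,4] "which" : NP
      [4,5] "cat" : S\NP
    [5,8] (S\N)\S   <
      [5,7] NP   >
        [5,6] NP/(NP\N)   >T
          [5,6] "gave" : N
        [6,7] "in" : NP\N
      [7,8] "the" : ((S\N)\S)\NP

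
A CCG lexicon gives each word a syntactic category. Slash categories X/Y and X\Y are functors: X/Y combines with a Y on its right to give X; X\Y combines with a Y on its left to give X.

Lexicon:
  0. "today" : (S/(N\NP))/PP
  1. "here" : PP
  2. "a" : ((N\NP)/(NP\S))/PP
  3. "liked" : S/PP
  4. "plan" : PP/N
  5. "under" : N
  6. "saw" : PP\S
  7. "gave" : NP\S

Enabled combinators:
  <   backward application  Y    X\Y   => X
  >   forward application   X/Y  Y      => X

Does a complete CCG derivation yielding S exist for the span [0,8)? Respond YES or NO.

YES

[0,8] S   >
  [0,2] S/(N\NP)   >
    [0,1] "today" : (S/(N\NP))/PP
    [1,2] "here" : PP
  [2,8] N\NP   >
    [2,7] (N\NP)/(NP\S)   >
      [2,3] "a" : ((N\NP)/(NP\S))/PP
      [3,7] PP   <
        [3,6] S   >
          [3,4] "liked" : S/PP
          [4,6] PP   >
            [4,5] "plan" : PP/N
            [5,6] "under" : N
        [6,7] "saw" : PP\S
    [7,8] "gave" : NP\S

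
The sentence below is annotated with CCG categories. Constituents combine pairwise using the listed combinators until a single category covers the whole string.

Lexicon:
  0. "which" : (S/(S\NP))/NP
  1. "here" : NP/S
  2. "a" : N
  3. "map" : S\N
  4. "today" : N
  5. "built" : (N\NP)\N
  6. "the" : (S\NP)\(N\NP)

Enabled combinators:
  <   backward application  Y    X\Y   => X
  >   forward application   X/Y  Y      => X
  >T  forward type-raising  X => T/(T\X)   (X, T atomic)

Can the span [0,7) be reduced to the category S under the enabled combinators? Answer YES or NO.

[0,7] S   >
  [0,4] S/(S\NP)   >
    [0,1] "which" : (S/(S\NP))/NP
    [1,4] NP   >
      [1,2] "here" : NP/S
      [2,4] S   <
        [2,3] "a" : N
        [3,4] "map" : S\N
  [4,7] S\NP   <
    [4,6] N\NP   <
      [4,5] "today" : N
      [5,6] "built" : (N\NP)\N
    [6,7] "the" : (S\NP)\(N\NP)

YES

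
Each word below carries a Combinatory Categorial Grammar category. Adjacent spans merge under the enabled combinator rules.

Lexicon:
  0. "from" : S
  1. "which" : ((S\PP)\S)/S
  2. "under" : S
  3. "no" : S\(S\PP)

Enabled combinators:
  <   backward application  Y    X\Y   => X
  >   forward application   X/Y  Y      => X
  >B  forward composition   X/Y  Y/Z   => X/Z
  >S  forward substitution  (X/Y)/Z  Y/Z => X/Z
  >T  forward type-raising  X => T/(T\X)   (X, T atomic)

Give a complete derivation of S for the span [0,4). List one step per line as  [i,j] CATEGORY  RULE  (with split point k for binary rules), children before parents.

[0,1] S  lex  "from"
[1,2] ((S\PP)\S)/S  lex  "which"
[2,3] S  lex  "under"
[1,3] (S\PP)\S  >  k=2
[0,3] S\PP  <  k=1
[3,4] S\(S\PP)  lex  "no"
[0,4] S  <  k=3

[0,4] S   <
  [0,3] S\PP   <
    [0,1] "from" : S
    [1,3] (S\PP)\S   >
      [1,2] "which" : ((S\PP)\S)/S
      [2,3] "under" : S
  [3,4] "no" : S\(S\PP)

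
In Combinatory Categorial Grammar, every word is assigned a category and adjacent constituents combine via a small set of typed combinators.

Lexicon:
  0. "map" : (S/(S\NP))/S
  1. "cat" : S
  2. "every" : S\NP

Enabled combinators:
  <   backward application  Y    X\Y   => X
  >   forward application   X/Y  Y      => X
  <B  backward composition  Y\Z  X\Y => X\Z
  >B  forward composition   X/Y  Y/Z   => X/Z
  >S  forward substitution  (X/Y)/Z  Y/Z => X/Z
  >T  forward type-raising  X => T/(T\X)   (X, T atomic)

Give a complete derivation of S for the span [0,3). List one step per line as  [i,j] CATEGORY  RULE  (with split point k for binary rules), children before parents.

[0,1] (S/(S\NP))/S  lex  "map"
[1,2] S  lex  "cat"
[0,2] S/(S\NP)  >  k=1
[2,3] S\NP  lex  "every"
[0,3] S  >  k=2

[0,3] S   >
  [0,2] S/(S\NP)   >
    [0,1] "map" : (S/(S\NP))/S
    [1,2] "cat" : S
  [2,3] "every" : S\NP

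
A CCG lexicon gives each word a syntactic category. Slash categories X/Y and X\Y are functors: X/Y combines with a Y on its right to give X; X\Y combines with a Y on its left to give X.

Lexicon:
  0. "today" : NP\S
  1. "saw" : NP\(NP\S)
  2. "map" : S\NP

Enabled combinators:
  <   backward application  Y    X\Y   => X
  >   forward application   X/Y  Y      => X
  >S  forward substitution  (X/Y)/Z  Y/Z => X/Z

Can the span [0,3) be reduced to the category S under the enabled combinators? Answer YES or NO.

[0,3] S   <
  [0,2] NP   <
    [0,1] "today" : NP\S
    [1,2] "saw" : NP\(NP\S)
  [2,3] "map" : S\NP

YES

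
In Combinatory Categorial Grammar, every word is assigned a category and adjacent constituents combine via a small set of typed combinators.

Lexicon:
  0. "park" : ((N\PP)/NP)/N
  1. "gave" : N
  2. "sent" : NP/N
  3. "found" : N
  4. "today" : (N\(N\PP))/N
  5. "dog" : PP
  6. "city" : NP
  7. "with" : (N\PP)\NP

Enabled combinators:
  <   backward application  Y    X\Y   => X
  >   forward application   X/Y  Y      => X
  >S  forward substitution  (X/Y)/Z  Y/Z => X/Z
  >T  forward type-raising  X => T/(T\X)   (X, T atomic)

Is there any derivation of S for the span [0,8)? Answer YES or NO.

((N\PP)/NP)/N N NP/N N (N\(N\PP))/N PP NP (N\PP)\NP
CKY chart[0,8] = {N, N/(N\N), NP/(NP\N), PP/(PP\N), S/(S\N)}; S ∉ chart

NO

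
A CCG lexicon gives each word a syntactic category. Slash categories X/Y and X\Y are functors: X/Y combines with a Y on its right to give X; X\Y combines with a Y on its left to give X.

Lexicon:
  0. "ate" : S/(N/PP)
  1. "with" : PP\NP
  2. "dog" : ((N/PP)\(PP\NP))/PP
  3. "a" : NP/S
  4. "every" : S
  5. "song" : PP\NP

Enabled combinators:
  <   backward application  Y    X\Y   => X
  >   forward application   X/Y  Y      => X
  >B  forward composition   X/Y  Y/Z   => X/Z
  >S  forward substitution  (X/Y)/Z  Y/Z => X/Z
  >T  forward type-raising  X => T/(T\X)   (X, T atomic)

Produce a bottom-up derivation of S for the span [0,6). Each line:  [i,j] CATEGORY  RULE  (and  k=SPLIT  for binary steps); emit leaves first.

[0,1] S/(N/PP)  lex  "ate"
[1,2] PP\NP  lex  "with"
[2,3] ((N/PP)\(PP\NP))/PP  lex  "dog"
[3,4] NP/S  lex  "a"
[4,5] S  lex  "every"
[3,5] NP  >  k=4
[5,6] PP\NP  lex  "song"
[3,6] PP  <  k=5
[2,6] (N/PP)\(PP\NP)  >  k=3
[1,6] N/PP  <  k=2
[0,6] S  >  k=1

[0,6] S   >
  [0,1] "ate" : S/(N/PP)
  [1,6] N/PP   <
    [1,2] "with" : PP\NP
    [2,6] (N/PP)\(PP\NP)   >
      [2,3] "dog" : ((N/PP)\(PP\NP))/PP
      [3,6] PP   <
        [3,5] NP   >
          [3,4] "a" : NP/S
          [4,5] "every" : S
        [5,6] "song" : PP\NP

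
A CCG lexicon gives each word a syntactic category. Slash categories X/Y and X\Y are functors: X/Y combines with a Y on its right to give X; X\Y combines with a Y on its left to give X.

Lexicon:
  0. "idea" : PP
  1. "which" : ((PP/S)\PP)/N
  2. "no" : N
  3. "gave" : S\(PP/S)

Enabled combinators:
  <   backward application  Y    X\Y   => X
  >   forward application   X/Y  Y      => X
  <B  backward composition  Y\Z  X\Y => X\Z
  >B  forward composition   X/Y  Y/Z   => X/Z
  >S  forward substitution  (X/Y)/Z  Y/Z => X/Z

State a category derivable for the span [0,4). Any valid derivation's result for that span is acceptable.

S

[0,4] S   <
  [0,3] PP/S   <
    [0,1] "idea" : PP
    [1,3] (PP/S)\PP   >
      [1,2] "which" : ((PP/S)\PP)/N
      [2,3] "no" : N
  [3,4] "gave" : S\(PP/S)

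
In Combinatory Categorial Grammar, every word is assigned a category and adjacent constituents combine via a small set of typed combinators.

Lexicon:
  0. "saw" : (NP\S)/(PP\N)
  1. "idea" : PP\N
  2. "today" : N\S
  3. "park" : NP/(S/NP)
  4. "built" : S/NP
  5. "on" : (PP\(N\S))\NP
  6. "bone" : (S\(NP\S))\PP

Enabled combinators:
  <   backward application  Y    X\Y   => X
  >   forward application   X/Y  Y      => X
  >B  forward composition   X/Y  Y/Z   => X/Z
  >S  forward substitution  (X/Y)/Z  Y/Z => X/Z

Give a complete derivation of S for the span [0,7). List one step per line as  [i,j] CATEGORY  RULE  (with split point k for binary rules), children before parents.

[0,7] S   <
  [0,2] NP\S   >
    [0,1] "saw" : (NP\S)/(PP\N)
    [1,2] "idea" : PP\N
  [2,7] S\(NP\S)   <
    [2,6] PP   <
      [2,3] "today" : N\S
      [3,6] PP\(N\S)   <
        [3,5] NP   >
          [3,4] "park" : NP/(S/NP)
          [4,5] "built" : S/NP
        [5,6] "on" : (PP\(N\S))\NP
    [6,7] "bone" : (S\(NP\S))\PP

[0,1] (NP\S)/(PP\N)  lex  "saw"
[1,2] PP\N  lex  "idea"
[0,2] NP\S  >  k=1
[2,3] N\S  lex  "today"
[3,4] NP/(S/NP)  lex  "park"
[4,5] S/NP  lex  "built"
[3,5] NP  >  k=4
[5,6] (PP\(N\S))\NP  lex  "on"
[3,6] PP\(N\S)  <  k=5
[2,6] PP  <  k=3
[6,7] (S\(NP\S))\PP  lex  "bone"
[2,7] S\(NP\S)  <  k=6
[0,7] S  <  k=2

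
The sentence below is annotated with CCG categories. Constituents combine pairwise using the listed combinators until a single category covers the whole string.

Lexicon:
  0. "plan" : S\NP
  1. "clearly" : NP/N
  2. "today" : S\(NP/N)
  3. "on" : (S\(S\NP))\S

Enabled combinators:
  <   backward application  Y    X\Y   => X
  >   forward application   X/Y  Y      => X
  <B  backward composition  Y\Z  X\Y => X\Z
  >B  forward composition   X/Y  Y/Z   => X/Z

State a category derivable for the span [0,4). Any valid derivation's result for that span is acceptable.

[0,4] S   <
  [0,1] "plan" : S\NP
  [1,4] S\(S\NP)   <
    [1,3] S   <
      [1,2] "clearly" : NP/N
      [2,3] "today" : S\(NP/N)
    [3,4] "on" : (S\(S\NP))\S

S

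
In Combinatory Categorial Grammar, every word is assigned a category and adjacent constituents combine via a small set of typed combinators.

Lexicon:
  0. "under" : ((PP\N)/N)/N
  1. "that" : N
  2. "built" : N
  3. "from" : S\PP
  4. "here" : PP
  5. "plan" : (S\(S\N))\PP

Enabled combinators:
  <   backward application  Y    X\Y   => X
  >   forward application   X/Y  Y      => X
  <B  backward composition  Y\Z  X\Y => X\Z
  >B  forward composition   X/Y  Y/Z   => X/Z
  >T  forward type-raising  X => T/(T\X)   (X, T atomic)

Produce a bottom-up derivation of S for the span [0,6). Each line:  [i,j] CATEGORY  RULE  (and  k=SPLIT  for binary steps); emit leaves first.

[0,1] ((PP\N)/N)/N  lex  "under"
[1,2] N  lex  "that"
[0,2] (PP\N)/N  >  k=1
[2,3] N  lex  "built"
[0,3] PP\N  >  k=2
[3,4] S\PP  lex  "from"
[0,4] S\N  <B  k=3
[4,5] PP  lex  "here"
[5,6] (S\(S\N))\PP  lex  "plan"
[4,6] S\(S\N)  <  k=5
[0,6] S  <  k=4

[0,6] S   <
  [0,4] S\N   <B
    [0,3] PP\N   >
      [0,2] (PP\N)/N   >
        [0,1] "under" : ((PP\N)/N)/N
        [1,2] "that" : N
      [2,3] "built" : N
    [3,4] "from" : S\PP
  [4,6] S\(S\N)   <
    [4,5] "here" : PP
    [5,6] "plan" : (S\(S\N))\PP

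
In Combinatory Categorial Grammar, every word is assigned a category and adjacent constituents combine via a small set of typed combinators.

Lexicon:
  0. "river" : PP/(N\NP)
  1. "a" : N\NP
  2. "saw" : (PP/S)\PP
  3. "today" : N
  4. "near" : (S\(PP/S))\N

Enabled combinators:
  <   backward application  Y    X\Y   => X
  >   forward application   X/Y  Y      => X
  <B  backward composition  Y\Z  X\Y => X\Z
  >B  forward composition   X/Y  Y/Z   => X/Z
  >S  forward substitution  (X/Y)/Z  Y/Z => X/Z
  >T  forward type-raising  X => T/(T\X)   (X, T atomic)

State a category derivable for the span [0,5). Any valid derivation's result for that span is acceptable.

S

[0,5] S   <
  [0,2] PP   >
    [0,1] "river" : PP/(N\NP)
    [1,2] "a" : N\NP
  [2,5] S\PP   <B
    [2,3] "saw" : (PP/S)\PP
    [3,5] S\(PP/S)   <
      [3,4] "today" : N
      [4,5] "near" : (S\(PP/S))\N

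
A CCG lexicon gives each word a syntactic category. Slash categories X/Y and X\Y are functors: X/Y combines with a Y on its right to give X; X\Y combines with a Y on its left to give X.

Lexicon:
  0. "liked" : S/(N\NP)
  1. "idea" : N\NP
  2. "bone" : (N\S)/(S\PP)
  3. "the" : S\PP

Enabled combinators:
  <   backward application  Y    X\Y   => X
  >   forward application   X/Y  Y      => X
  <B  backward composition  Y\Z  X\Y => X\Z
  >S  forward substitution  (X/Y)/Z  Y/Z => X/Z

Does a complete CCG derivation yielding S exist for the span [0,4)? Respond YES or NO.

NO

S/(N\NP) N\NP (N\S)/(S\PP) S\PP
CKY chart[0,4] = {N}; S ∉ chart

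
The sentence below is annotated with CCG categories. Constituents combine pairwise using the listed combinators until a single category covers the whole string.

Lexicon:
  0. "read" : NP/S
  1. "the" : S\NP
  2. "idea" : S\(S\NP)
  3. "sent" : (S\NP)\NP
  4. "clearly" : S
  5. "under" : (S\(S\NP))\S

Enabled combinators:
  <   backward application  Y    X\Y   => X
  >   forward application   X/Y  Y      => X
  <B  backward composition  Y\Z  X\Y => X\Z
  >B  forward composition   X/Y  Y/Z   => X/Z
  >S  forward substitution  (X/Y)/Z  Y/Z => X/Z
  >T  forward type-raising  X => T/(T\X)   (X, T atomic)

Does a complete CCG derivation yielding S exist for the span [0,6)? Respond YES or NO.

YES

[0,6] S   <
  [0,4] S\NP   <
    [0,3] NP   >
      [0,1] "read" : NP/S
      [1,3] S   <
        [1,2] "the" : S\NP
        [2,3] "idea" : S\(S\NP)
    [3,4] "sent" : (S\NP)\NP
  [4,6] S\(S\NP)   <
    [4,5] "clearly" : S
    [5,6] "under" : (S\(S\NP))\S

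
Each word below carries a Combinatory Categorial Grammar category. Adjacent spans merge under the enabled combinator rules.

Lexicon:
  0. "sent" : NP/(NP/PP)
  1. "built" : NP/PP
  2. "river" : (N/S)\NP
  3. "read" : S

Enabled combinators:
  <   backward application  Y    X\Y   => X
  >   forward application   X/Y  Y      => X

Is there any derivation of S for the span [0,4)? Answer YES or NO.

NO

NP/(NP/PP) NP/PP (N/S)\NP S
CKY chart[0,4] = {N}; S ∉ chart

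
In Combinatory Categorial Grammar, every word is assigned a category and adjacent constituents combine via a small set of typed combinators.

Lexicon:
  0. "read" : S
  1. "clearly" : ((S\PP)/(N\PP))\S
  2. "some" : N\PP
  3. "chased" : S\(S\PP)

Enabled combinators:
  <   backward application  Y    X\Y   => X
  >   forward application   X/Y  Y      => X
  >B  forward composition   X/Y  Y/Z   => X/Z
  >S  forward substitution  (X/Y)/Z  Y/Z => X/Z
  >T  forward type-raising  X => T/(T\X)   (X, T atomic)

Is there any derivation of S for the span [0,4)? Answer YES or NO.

YES

[0,4] S   <
  [0,3] S\PP   >
    [0,2] (S\PP)/(N\PP)   <
      [0,1] "read" : S
      [1,2] "clearly" : ((S\PP)/(N\PP))\S
    [2,3] "some" : N\PP
  [3,4] "chased" : S\(S\PP)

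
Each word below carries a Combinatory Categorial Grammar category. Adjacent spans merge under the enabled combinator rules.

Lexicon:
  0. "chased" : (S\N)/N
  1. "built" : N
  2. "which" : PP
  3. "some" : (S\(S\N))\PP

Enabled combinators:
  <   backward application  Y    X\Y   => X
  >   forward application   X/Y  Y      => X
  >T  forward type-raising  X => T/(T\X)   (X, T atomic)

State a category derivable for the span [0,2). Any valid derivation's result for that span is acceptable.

[0,4] S   <
  [0,2] S\N   >
    [0,1] "chased" : (S\N)/N
    [1,2] "built" : N
  [2,4] S\(S\N)   <
    [2,3] "which" : PP
    [3,4] "some" : (S\(S\N))\PP

S\N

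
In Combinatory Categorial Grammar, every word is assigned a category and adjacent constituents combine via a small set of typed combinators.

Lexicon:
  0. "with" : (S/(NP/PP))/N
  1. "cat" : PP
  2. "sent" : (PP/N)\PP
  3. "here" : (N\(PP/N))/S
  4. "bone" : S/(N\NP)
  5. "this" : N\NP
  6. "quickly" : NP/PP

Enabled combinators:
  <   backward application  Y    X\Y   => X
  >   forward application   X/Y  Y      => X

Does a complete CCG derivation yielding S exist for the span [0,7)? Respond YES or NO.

[0,7] S   >
  [0,6] S/(NP/PP)   >
    [0,1] "with" : (S/(NP/PP))/N
    [1,6] N   <
      [1,3] PP/N   <
        [1,2] "cat" : PP
        [2,3] "sent" : (PP/N)\PP
      [3,6] N\(PP/N)   >
        [3,4] "here" : (N\(PP/N))/S
        [4,6] S   >
          [4,5] "bone" : S/(N\NP)
          [5,6] "this" : N\NP
  [6,7] "quickly" : NP/PP

YES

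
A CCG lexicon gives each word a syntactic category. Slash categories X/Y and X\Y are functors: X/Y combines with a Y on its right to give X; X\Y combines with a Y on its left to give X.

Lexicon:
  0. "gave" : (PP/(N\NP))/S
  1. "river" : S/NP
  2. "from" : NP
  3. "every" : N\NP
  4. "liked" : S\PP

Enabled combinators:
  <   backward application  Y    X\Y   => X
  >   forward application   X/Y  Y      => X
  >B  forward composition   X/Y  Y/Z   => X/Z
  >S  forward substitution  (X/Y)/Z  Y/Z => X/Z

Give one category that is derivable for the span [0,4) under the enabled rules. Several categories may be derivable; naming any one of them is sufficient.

[0,5] S   <
  [0,4] PP   >
    [0,3] PP/(N\NP)   >
      [0,1] "gave" : (PP/(N\NP))/S
      [1,3] S   >
        [1,2] "river" : S/NP
        [2,3] "from" : NP
    [3,4] "every" : N\NP
  [4,5] "liked" : S\PP

PP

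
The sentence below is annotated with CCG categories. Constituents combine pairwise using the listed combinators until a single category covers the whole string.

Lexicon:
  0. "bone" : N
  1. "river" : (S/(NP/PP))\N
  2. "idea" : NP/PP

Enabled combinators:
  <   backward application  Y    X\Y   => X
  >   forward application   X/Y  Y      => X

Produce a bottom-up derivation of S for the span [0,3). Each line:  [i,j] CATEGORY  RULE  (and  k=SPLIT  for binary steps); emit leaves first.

[0,1] N  lex  "bone"
[1,2] (S/(NP/PP))\N  lex  "river"
[0,2] S/(NP/PP)  <  k=1
[2,3] NP/PP  lex  "idea"
[0,3] S  >  k=2

[0,3] S   >
  [0,2] S/(NP/PP)   <
    [0,1] "bone" : N
    [1,2] "river" : (S/(NP/PP))\N
  [2,3] "idea" : NP/PP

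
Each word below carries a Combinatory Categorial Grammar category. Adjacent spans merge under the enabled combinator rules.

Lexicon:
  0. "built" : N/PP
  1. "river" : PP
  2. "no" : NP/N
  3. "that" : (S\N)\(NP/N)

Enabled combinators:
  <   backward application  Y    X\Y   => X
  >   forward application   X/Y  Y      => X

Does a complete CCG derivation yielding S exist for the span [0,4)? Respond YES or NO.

YES

[0,4] S   <
  [0,2] N   >
    [0,1] "built" : N/PP
    [1,2] "river" : PP
  [2,4] S\N   <
    [2,3] "no" : NP/N
    [3,4] "that" : (S\N)\(NP/N)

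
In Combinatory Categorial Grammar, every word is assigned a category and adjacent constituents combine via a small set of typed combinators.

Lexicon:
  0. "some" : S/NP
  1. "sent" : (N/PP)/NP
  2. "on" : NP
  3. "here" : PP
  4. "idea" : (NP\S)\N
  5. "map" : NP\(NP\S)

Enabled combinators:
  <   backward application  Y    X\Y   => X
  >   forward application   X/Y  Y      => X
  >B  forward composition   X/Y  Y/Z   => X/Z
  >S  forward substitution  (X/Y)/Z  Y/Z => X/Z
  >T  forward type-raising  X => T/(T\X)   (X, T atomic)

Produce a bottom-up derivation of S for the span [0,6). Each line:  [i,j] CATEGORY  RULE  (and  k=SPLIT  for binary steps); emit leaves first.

[0,1] S/NP  lex  "some"
[1,2] (N/PP)/NP  lex  "sent"
[2,3] NP  lex  "on"
[1,3] N/PP  >  k=2
[3,4] PP  lex  "here"
[1,4] N  >  k=3
[4,5] (NP\S)\N  lex  "idea"
[1,5] NP\S  <  k=4
[5,6] NP\(NP\S)  lex  "map"
[1,6] NP  <  k=5
[0,6] S  >  k=1

[0,6] S   >
  [0,1] "some" : S/NP
  [1,6] NP   <
    [1,5] NP\S   <
      [1,4] N   >
        [1,3] N/PP   >
          [1,2] "sent" : (N/PP)/NP
          [2,3] "on" : NP
        [3,4] "here" : PP
      [4,5] "idea" : (NP\S)\N
    [5,6] "map" : NP\(NP\S)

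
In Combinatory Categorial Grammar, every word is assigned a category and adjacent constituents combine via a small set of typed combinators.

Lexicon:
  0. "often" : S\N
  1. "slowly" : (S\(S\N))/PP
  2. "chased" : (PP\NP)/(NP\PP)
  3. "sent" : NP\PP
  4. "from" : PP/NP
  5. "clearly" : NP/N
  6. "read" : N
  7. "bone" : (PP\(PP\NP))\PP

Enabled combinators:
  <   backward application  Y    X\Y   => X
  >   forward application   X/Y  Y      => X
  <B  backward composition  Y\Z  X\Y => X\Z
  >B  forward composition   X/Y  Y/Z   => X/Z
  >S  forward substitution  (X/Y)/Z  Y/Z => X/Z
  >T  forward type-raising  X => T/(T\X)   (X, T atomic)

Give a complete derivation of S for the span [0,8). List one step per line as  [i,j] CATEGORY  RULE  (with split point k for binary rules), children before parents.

[0,1] S\N  lex  "often"
[1,2] (S\(S\N))/PP  lex  "slowly"
[2,3] (PP\NP)/(NP\PP)  lex  "chased"
[3,4] NP\PP  lex  "sent"
[2,4] PP\NP  >  k=3
[4,5] PP/NP  lex  "from"
[5,6] NP/N  lex  "clearly"
[4,6] PP/N  >B  k=5
[6,7] N  lex  "read"
[4,7] PP  >  k=6
[7,8] (PP\(PP\NP))\PP  lex  "bone"
[4,8] PP\(PP\NP)  <  k=7
[2,8] PP  <  k=4
[1,8] S\(S\N)  >  k=2
[0,8] S  <  k=1

[0,8] S   <
  [0,1] "often" : S\N
  [1,8] S\(S\N)   >
    [1,2] "slowly" : (S\(S\N))/PP
    [2,8] PP   <
      [2,4] PP\NP   >
        [2,3] "chased" : (PP\NP)/(NP\PP)
        [3,4] "sent" : NP\PP
      [4,8] PP\(PP\NP)   <
        [4,7] PP   >
          [4,6] PP/N   >B
            [4,5] "from" : PP/NP
            [5,6] "clearly" : NP/N
          [6,7] "read" : N
        [7,8] "bone" : (PP\(PP\NP))\PP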